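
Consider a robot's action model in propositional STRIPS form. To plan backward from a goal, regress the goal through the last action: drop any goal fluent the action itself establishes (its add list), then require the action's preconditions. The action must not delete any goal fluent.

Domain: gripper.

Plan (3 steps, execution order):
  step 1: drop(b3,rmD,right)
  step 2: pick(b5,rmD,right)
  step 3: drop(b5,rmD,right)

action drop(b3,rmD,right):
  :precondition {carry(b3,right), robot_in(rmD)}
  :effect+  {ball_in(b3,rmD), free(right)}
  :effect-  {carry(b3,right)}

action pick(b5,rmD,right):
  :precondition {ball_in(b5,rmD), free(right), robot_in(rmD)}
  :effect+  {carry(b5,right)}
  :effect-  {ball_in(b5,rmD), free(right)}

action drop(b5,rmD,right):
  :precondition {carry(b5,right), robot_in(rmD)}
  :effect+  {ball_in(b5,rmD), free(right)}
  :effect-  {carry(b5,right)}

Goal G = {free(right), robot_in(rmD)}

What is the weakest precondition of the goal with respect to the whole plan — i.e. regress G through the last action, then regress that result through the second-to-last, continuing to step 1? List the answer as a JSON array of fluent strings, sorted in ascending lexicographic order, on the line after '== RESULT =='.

Work backward from the goal:
  through step 3 (drop(b5,rmD,right)): drop {free(right)}, keep {robot_in(rmD)}, require {carry(b5,right), robot_in(rmD)}
    → {carry(b5,right), robot_in(rmD)}
  through step 2 (pick(b5,rmD,right)): drop {carry(b5,right)}, keep {robot_in(rmD)}, require {ball_in(b5,rmD), free(right), robot_in(rmD)}
    → {ball_in(b5,rmD), free(right), robot_in(rmD)}
  through step 1 (drop(b3,rmD,right)): drop {free(right)}, keep {ball_in(b5,rmD), robot_in(rmD)}, require {carry(b3,right), robot_in(rmD)}
    → {ball_in(b5,rmD), carry(b3,right), robot_in(rmD)}

== RESULT ==
["ball_in(b5,rmD)", "carry(b3,right)", "robot_in(rmD)"]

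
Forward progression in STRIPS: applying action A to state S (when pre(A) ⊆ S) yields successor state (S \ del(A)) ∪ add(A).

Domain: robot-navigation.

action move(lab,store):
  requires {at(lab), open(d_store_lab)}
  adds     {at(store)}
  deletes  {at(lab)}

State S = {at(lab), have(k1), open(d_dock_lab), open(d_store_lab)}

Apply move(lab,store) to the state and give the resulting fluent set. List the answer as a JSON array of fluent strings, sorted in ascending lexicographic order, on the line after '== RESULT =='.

Progress:
  pre ⊆ S: {at(lab), open(d_store_lab)} ⊆ S  — applicable
  S \ del = {have(k1), open(d_dock_lab), open(d_store_lab)}
  ∪ add   = {at(store), have(k1), open(d_dock_lab), open(d_store_lab)}

== RESULT ==
["at(store)", "have(k1)", "open(d_dock_lab)", "open(d_store_lab)"]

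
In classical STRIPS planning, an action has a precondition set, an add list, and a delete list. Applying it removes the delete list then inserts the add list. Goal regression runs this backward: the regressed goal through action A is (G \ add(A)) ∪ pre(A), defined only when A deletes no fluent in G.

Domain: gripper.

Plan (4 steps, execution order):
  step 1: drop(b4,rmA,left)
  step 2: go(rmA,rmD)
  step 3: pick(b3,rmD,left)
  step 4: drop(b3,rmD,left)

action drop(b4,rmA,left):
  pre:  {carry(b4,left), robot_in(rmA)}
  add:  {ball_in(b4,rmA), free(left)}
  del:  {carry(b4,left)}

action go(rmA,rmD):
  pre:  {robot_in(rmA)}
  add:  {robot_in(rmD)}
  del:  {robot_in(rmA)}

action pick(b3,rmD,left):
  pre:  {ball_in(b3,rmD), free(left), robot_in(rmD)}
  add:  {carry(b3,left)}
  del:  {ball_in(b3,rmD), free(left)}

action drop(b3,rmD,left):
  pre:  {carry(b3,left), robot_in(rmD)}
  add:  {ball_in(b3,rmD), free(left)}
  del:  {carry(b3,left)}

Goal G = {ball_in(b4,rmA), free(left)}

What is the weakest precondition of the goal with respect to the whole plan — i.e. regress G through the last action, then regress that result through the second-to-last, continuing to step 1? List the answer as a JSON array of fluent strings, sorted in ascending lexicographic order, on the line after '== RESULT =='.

Work backward from the goal:
  through step 4 (drop(b3,rmD,left)): drop {free(left)}, keep {ball_in(b4,rmA)}, require {carry(b3,left), robot_in(rmD)}
    → {ball_in(b4,rmA), carry(b3,left), robot_in(rmD)}
  through step 3 (pick(b3,rmD,left)): drop {carry(b3,left)}, keep {ball_in(b4,rmA), robot_in(rmD)}, require {ball_in(b3,rmD), free(left), robot_in(rmD)}
    → {ball_in(b3,rmD), ball_in(b4,rmA), free(left), robot_in(rmD)}
  through step 2 (go(rmA,rmD)): drop {robot_in(rmD)}, keep {ball_in(b3,rmD), ball_in(b4,rmA), free(left)}, require {robot_in(rmA)}
    → {ball_in(b3,rmD), ball_in(b4,rmA), free(left), robot_in(rmA)}
  through step 1 (drop(b4,rmA,left)): drop {ball_in(b4,rmA), free(left)}, keep {ball_in(b3,rmD), robot_in(rmA)}, require {carry(b4,left), robot_in(rmA)}
    → {ball_in(b3,rmD), carry(b4,left), robot_in(rmA)}

== RESULT ==
["ball_in(b3,rmD)", "carry(b4,left)", "robot_in(rmA)"]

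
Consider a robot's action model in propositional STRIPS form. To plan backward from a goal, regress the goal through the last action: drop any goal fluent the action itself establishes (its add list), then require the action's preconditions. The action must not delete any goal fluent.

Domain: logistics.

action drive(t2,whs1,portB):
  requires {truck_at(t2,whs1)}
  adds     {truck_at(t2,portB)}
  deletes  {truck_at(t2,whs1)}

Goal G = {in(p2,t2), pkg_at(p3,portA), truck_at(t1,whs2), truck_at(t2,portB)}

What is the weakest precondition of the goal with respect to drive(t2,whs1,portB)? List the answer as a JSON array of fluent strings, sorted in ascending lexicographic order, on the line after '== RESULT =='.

Regress:
  G ∩ del = {}  (empty — regression defined)
  G \ add = {in(p2,t2), pkg_at(p3,portA), truck_at(t1,whs2), truck_at(t2,portB)} \ {truck_at(t2,portB)} = {in(p2,t2), pkg_at(p3,portA), truck_at(t1,whs2)}
  ∪ pre   = {in(p2,t2), pkg_at(p3,portA), truck_at(t1,whs2)} ∪ {truck_at(t2,whs1)}
          = {in(p2,t2), pkg_at(p3,portA), truck_at(t1,whs2), truck_at(t2,whs1)}

== RESULT ==
["in(p2,t2)", "pkg_at(p3,portA)", "truck_at(t1,whs2)", "truck_at(t2,whs1)"]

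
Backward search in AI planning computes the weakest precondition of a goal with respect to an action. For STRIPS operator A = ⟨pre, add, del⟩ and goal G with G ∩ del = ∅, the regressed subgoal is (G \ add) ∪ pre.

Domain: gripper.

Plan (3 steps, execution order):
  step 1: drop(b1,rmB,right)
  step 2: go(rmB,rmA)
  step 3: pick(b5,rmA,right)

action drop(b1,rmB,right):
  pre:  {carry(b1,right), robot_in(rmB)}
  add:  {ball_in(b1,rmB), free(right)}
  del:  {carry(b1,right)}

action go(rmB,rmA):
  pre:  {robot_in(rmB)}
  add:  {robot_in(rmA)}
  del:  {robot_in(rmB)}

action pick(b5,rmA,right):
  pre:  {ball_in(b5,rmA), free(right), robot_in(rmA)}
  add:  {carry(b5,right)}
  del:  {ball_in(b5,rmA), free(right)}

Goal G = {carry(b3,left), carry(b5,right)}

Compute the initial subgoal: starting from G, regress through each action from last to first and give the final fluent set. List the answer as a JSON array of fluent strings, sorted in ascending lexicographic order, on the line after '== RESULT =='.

Work backward from the goal:
  through step 3 (pick(b5,rmA,right)): drop {carry(b5,right)}, keep {carry(b3,left)}, require {ball_in(b5,rmA), free(right), robot_in(rmA)}
    → {ball_in(b5,rmA), carry(b3,left), free(right), robot_in(rmA)}
  through step 2 (go(rmB,rmA)): drop {robot_in(rmA)}, keep {ball_in(b5,rmA), carry(b3,left), free(right)}, require {robot_in(rmB)}
    → {ball_in(b5,rmA), carry(b3,left), free(right), robot_in(rmB)}
  through step 1 (drop(b1,rmB,right)): drop {free(right)}, keep {ball_in(b5,rmA), carry(b3,left), robot_in(rmB)}, require {carry(b1,right), robot_in(rmB)}
    → {ball_in(b5,rmA), carry(b1,right), carry(b3,left), robot_in(rmB)}

== RESULT ==
["ball_in(b5,rmA)", "carry(b1,right)", "carry(b3,left)", "robot_in(rmB)"]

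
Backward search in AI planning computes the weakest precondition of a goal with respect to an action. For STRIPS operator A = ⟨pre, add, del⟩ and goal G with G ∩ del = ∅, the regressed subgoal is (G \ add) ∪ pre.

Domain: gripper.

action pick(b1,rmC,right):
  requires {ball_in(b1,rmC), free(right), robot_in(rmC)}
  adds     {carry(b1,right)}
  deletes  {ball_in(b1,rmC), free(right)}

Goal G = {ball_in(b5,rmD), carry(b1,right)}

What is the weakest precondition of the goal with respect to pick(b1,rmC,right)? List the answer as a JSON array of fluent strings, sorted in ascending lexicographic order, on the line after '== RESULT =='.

Compute (G \ add) ∪ pre:
  G ∩ del = {}  (empty — regression defined)
  G \ add = {ball_in(b5,rmD), carry(b1,right)} \ {carry(b1,right)} = {ball_in(b5,rmD)}
  ∪ pre   = {ball_in(b5,rmD)} ∪ {ball_in(b1,rmC), free(right), robot_in(rmC)}
          = {ball_in(b1,rmC), ball_in(b5,rmD), free(right), robot_in(rmC)}

== RESULT ==
["ball_in(b1,rmC)", "ball_in(b5,rmD)", "free(right)", "robot_in(rmC)"]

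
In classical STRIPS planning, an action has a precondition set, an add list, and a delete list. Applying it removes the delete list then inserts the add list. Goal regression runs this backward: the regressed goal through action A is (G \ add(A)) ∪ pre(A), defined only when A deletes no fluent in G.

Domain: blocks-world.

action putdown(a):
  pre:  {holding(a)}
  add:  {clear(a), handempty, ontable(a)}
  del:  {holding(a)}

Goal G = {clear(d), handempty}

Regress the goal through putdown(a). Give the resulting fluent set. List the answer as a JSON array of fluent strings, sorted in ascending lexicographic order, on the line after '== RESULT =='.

Regress:
  G ∩ del = {}  (empty — regression defined)
  G \ add = {clear(d), handempty} \ {clear(a), handempty, ontable(a)} = {clear(d)}
  ∪ pre   = {clear(d)} ∪ {holding(a)}
          = {clear(d), holding(a)}

== RESULT ==
["clear(d)", "holding(a)"]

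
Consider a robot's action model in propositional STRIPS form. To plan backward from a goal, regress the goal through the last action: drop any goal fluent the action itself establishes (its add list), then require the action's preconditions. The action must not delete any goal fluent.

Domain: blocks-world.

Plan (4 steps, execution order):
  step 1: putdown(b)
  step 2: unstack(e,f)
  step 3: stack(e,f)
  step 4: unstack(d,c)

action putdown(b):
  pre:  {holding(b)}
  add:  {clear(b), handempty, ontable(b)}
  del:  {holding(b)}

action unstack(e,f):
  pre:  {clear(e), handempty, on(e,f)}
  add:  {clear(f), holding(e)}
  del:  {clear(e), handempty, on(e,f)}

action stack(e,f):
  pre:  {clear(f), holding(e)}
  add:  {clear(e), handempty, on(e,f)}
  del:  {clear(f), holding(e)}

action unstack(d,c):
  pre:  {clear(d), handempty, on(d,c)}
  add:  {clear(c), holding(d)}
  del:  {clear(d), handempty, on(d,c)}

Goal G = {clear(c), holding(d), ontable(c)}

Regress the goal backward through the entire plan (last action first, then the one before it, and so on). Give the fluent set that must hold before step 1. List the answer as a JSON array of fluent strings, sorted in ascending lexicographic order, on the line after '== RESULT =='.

Work backward from the goal:
  through step 4 (unstack(d,c)): drop {clear(c), holding(d)}, keep {ontable(c)}, require {clear(d), handempty, on(d,c)}
    → {clear(d), handempty, on(d,c), ontable(c)}
  through step 3 (stack(e,f)): drop {handempty}, keep {clear(d), on(d,c), ontable(c)}, require {clear(f), holding(e)}
    → {clear(d), clear(f), holding(e), on(d,c), ontable(c)}
  through step 2 (unstack(e,f)): drop {clear(f), holding(e)}, keep {clear(d), on(d,c), ontable(c)}, require {clear(e), handempty, on(e,f)}
    → {clear(d), clear(e), handempty, on(d,c), on(e,f), ontable(c)}
  through step 1 (putdown(b)): drop {handempty}, keep {clear(d), clear(e), on(d,c), on(e,f), ontable(c)}, require {holding(b)}
    → {clear(d), clear(e), holding(b), on(d,c), on(e,f), ontable(c)}

== RESULT ==
["clear(d)", "clear(e)", "holding(b)", "on(d,c)", "on(e,f)", "ontable(c)"]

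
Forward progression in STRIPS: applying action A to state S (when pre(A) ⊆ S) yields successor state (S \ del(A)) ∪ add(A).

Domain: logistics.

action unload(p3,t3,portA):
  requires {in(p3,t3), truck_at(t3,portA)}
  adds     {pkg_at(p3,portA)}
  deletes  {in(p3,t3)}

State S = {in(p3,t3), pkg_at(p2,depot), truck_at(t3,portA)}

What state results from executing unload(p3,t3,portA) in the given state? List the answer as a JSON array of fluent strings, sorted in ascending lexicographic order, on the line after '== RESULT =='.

Progress:
  pre ⊆ S: {in(p3,t3), truck_at(t3,portA)} ⊆ S  — applicable
  S \ del = {pkg_at(p2,depot), truck_at(t3,portA)}
  ∪ add   = {pkg_at(p2,depot), pkg_at(p3,portA), truck_at(t3,portA)}

== RESULT ==
["pkg_at(p2,depot)", "pkg_at(p3,portA)", "truck_at(t3,portA)"]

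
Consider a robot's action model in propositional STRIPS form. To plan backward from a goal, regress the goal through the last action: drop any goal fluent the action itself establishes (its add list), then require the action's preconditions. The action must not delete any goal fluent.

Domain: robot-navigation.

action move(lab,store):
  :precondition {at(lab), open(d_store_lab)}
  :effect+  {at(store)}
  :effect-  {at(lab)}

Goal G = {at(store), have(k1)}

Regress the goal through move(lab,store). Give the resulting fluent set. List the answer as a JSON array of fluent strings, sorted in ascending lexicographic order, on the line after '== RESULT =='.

Regress:
  G ∩ del = {}  (empty — regression defined)
  G \ add = {at(store), have(k1)} \ {at(store)} = {have(k1)}
  ∪ pre   = {have(k1)} ∪ {at(lab), open(d_store_lab)}
          = {at(lab), have(k1), open(d_store_lab)}

== RESULT ==
["at(lab)", "have(k1)", "open(d_store_lab)"]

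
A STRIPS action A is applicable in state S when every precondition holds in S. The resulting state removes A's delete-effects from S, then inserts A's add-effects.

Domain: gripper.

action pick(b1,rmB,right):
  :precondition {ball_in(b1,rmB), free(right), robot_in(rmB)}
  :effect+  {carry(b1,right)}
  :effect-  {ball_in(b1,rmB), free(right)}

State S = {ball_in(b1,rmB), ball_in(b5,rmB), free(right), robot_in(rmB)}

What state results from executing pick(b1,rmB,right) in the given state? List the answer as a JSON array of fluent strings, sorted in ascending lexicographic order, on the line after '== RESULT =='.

Compute (S \ del) ∪ add:
  pre ⊆ S: {ball_in(b1,rmB), free(right), robot_in(rmB)} ⊆ S  — applicable
  S \ del = {ball_in(b5,rmB), robot_in(rmB)}
  ∪ add   = {ball_in(b5,rmB), carry(b1,right), robot_in(rmB)}

== RESULT ==
["ball_in(b5,rmB)", "carry(b1,right)", "robot_in(rmB)"]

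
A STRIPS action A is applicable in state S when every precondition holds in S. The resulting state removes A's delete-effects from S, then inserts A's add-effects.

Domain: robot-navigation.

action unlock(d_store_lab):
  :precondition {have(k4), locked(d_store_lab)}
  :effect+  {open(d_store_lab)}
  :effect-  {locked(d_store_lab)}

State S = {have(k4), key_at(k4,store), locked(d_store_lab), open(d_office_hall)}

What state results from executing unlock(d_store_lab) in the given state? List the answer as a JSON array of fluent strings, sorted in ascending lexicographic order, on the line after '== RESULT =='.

Compute (S \ del) ∪ add:
  pre ⊆ S: {have(k4), locked(d_store_lab)} ⊆ S  — applicable
  S \ del = {have(k4), key_at(k4,store), open(d_office_hall)}
  ∪ add   = {have(k4), key_at(k4,store), open(d_office_hall), open(d_store_lab)}

== RESULT ==
["have(k4)", "key_at(k4,store)", "open(d_office_hall)", "open(d_store_lab)"]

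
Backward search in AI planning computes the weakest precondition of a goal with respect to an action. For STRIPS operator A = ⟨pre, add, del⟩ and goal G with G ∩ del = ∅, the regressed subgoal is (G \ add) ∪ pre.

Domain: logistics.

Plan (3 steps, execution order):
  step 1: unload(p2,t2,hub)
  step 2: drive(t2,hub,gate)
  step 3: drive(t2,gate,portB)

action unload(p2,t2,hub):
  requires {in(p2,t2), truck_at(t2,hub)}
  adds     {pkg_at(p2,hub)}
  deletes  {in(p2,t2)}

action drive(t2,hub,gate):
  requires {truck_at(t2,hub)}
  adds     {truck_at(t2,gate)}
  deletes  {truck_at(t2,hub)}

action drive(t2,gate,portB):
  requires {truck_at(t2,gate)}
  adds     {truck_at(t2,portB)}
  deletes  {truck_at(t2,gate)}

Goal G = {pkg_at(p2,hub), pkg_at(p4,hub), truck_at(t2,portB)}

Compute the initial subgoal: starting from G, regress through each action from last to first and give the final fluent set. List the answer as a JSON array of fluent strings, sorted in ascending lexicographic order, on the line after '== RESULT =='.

Work backward from the goal:
  through step 3 (drive(t2,gate,portB)): drop {truck_at(t2,portB)}, keep {pkg_at(p2,hub), pkg_at(p4,hub)}, require {truck_at(t2,gate)}
    → {pkg_at(p2,hub), pkg_at(p4,hub), truck_at(t2,gate)}
  through step 2 (drive(t2,hub,gate)): drop {truck_at(t2,gate)}, keep {pkg_at(p2,hub), pkg_at(p4,hub)}, require {truck_at(t2,hub)}
    → {pkg_at(p2,hub), pkg_at(p4,hub), truck_at(t2,hub)}
  through step 1 (unload(p2,t2,hub)): drop {pkg_at(p2,hub)}, keep {pkg_at(p4,hub), truck_at(t2,hub)}, require {in(p2,t2), truck_at(t2,hub)}
    → {in(p2,t2), pkg_at(p4,hub), truck_at(t2,hub)}

== RESULT ==
["in(p2,t2)", "pkg_at(p4,hub)", "truck_at(t2,hub)"]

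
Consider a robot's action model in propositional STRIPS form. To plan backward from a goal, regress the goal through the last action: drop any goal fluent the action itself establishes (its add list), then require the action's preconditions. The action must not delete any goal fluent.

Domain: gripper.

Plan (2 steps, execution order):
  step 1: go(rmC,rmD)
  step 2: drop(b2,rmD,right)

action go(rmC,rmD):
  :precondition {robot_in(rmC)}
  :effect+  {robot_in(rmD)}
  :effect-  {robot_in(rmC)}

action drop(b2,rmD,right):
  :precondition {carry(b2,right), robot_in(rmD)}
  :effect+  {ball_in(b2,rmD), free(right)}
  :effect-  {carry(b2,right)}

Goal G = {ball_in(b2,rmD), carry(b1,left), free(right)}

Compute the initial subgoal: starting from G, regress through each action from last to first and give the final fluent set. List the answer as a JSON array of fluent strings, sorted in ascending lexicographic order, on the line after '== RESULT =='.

Work backward from the goal:
  through step 2 (drop(b2,rmD,right)): drop {ball_in(b2,rmD), free(right)}, keep {carry(b1,left)}, require {carry(b2,right), robot_in(rmD)}
    → {carry(b1,left), carry(b2,right), robot_in(rmD)}
  through step 1 (go(rmC,rmD)): drop {robot_in(rmD)}, keep {carry(b1,left), carry(b2,right)}, require {robot_in(rmC)}
    → {carry(b1,left), carry(b2,right), robot_in(rmC)}

== RESULT ==
["carry(b1,left)", "carry(b2,right)", "robot_in(rmC)"]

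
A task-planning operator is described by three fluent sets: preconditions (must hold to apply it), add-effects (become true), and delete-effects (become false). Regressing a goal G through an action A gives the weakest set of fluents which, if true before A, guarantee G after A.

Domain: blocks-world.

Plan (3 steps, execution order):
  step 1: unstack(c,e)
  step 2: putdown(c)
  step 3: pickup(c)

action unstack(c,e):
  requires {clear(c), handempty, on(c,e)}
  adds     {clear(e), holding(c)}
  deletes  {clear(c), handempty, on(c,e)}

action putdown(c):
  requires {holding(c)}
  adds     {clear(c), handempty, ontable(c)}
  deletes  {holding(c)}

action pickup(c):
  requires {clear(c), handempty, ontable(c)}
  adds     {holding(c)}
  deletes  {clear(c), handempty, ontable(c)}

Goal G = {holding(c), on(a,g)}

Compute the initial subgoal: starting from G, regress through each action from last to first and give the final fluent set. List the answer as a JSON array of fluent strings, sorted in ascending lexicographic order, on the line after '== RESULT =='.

Regress step by step:
  through step 3 (pickup(c)): drop {holding(c)}, keep {on(a,g)}, require {clear(c), handempty, ontable(c)}
    → {clear(c), handempty, on(a,g), ontable(c)}
  through step 2 (putdown(c)): drop {clear(c), handempty, ontable(c)}, keep {on(a,g)}, require {holding(c)}
    → {holding(c), on(a,g)}
  through step 1 (unstack(c,e)): drop {holding(c)}, keep {on(a,g)}, require {clear(c), handempty, on(c,e)}
    → {clear(c), handempty, on(a,g), on(c,e)}

== RESULT ==
["clear(c)", "handempty", "on(a,g)", "on(c,e)"]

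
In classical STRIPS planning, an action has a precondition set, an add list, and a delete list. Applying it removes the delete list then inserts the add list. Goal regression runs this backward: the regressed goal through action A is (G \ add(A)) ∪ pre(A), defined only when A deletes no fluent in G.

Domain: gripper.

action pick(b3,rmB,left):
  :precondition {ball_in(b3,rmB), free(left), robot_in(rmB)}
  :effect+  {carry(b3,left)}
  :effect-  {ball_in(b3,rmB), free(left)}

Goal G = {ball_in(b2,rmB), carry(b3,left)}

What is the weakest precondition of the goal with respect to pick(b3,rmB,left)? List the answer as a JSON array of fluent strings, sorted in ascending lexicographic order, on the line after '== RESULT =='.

Regress:
  G ∩ del = {}  (empty — regression defined)
  G \ add = {ball_in(b2,rmB), carry(b3,left)} \ {carry(b3,left)} = {ball_in(b2,rmB)}
  ∪ pre   = {ball_in(b2,rmB)} ∪ {ball_in(b3,rmB), free(left), robot_in(rmB)}
          = {ball_in(b2,rmB), ball_in(b3,rmB), free(left), robot_in(rmB)}

== RESULT ==
["ball_in(b2,rmB)", "ball_in(b3,rmB)", "free(left)", "robot_in(rmB)"]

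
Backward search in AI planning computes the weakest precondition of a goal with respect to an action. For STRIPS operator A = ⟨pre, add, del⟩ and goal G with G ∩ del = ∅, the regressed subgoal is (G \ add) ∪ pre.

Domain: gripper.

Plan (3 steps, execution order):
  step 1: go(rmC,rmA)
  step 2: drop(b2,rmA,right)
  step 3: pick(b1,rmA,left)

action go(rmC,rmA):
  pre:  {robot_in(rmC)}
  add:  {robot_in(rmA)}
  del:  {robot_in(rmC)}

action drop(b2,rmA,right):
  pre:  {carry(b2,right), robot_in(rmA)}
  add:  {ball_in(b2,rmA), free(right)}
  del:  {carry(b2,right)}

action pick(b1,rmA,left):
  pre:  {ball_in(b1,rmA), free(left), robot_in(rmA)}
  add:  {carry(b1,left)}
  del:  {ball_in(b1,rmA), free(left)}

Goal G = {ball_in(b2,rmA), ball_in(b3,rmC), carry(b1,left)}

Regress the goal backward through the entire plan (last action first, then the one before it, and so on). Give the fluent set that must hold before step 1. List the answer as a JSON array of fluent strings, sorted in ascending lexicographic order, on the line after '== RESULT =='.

Work backward from the goal:
  through step 3 (pick(b1,rmA,left)): drop {carry(b1,left)}, keep {ball_in(b2,rmA), ball_in(b3,rmC)}, require {ball_in(b1,rmA), free(left), robot_in(rmA)}
    → {ball_in(b1,rmA), ball_in(b2,rmA), ball_in(b3,rmC), free(left), robot_in(rmA)}
  through step 2 (drop(b2,rmA,right)): drop {ball_in(b2,rmA)}, keep {ball_in(b1,rmA), ball_in(b3,rmC), free(left), robot_in(rmA)}, require {carry(b2,right), robot_in(rmA)}
    → {ball_in(b1,rmA), ball_in(b3,rmC), carry(b2,right), free(left), robot_in(rmA)}
  through step 1 (go(rmC,rmA)): drop {robot_in(rmA)}, keep {ball_in(b1,rmA), ball_in(b3,rmC), carry(b2,right), free(left)}, require {robot_in(rmC)}
    → {ball_in(b1,rmA), ball_in(b3,rmC), carry(b2,right), free(left), robot_in(rmC)}

== RESULT ==
["ball_in(b1,rmA)", "ball_in(b3,rmC)", "carry(b2,right)", "free(left)", "robot_in(rmC)"]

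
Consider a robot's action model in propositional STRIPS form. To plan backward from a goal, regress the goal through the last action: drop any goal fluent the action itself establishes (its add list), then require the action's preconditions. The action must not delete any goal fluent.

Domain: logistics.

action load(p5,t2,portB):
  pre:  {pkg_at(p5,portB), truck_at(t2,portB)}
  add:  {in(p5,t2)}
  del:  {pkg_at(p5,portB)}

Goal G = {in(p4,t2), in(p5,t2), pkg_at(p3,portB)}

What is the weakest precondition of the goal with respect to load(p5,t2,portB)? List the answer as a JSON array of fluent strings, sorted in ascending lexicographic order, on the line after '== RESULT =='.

Regress:
  G ∩ del = {}  (empty — regression defined)
  G \ add = {in(p4,t2), in(p5,t2), pkg_at(p3,portB)} \ {in(p5,t2)} = {in(p4,t2), pkg_at(p3,portB)}
  ∪ pre   = {in(p4,t2), pkg_at(p3,portB)} ∪ {pkg_at(p5,portB), truck_at(t2,portB)}
          = {in(p4,t2), pkg_at(p3,portB), pkg_at(p5,portB), truck_at(t2,portB)}

== RESULT ==
["in(p4,t2)", "pkg_at(p3,portB)", "pkg_at(p5,portB)", "truck_at(t2,portB)"]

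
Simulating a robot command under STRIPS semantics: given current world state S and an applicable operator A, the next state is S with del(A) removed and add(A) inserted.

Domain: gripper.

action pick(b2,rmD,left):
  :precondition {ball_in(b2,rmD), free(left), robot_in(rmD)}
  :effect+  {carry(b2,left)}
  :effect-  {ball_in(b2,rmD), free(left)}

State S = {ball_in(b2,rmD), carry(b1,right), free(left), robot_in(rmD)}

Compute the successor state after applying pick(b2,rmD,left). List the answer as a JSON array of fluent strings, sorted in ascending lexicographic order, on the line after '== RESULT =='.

Progress:
  pre ⊆ S: {ball_in(b2,rmD), free(left), robot_in(rmD)} ⊆ S  — applicable
  S \ del = {carry(b1,right), robot_in(rmD)}
  ∪ add   = {carry(b1,right), carry(b2,left), robot_in(rmD)}

== RESULT ==
["carry(b1,right)", "carry(b2,left)", "robot_in(rmD)"]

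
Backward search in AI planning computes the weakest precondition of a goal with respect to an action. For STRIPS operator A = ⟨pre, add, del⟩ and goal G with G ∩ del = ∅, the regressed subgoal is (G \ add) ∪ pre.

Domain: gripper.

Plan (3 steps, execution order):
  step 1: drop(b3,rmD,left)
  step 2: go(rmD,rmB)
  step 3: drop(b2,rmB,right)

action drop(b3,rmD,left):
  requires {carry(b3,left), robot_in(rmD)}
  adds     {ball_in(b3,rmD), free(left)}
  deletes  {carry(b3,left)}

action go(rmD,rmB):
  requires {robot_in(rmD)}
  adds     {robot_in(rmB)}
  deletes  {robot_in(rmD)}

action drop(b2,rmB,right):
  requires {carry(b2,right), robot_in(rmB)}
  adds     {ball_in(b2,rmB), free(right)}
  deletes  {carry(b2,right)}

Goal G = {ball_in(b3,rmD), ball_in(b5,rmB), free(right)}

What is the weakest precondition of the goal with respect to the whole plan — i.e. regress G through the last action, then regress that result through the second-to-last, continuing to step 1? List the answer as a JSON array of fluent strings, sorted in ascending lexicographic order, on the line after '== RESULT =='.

Work backward from the goal:
  through step 3 (drop(b2,rmB,right)): drop {free(right)}, keep {ball_in(b3,rmD), ball_in(b5,rmB)}, require {carry(b2,right), robot_in(rmB)}
    → {ball_in(b3,rmD), ball_in(b5,rmB), carry(b2,right), robot_in(rmB)}
  through step 2 (go(rmD,rmB)): drop {robot_in(rmB)}, keep {ball_in(b3,rmD), ball_in(b5,rmB), carry(b2,right)}, require {robot_in(rmD)}
    → {ball_in(b3,rmD), ball_in(b5,rmB), carry(b2,right), robot_in(rmD)}
  through step 1 (drop(b3,rmD,left)): drop {ball_in(b3,rmD)}, keep {ball_in(b5,rmB), carry(b2,right), robot_in(rmD)}, require {carry(b3,left), robot_in(rmD)}
    → {ball_in(b5,rmB), carry(b2,right), carry(b3,left), robot_in(rmD)}

== RESULT ==
["ball_in(b5,rmB)", "carry(b2,right)", "carry(b3,left)", "robot_in(rmD)"]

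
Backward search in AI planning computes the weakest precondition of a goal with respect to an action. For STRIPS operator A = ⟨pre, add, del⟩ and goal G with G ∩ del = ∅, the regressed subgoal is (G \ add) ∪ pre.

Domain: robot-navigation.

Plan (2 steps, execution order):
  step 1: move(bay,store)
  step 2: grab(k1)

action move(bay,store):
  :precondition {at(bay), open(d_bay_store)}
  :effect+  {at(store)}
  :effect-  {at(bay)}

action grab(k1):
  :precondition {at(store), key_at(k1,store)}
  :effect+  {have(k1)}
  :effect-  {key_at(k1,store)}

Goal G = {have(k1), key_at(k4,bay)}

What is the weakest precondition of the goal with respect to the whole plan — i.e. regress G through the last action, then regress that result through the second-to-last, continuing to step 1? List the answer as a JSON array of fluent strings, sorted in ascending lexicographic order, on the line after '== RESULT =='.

Work backward from the goal:
  through step 2 (grab(k1)): drop {have(k1)}, keep {key_at(k4,bay)}, require {at(store), key_at(k1,store)}
    → {at(store), key_at(k1,store), key_at(k4,bay)}
  through step 1 (move(bay,store)): drop {at(store)}, keep {key_at(k1,store), key_at(k4,bay)}, require {at(bay), open(d_bay_store)}
    → {at(bay), key_at(k1,store), key_at(k4,bay), open(d_bay_store)}

== RESULT ==
["at(bay)", "key_at(k1,store)", "key_at(k4,bay)", "open(d_bay_store)"]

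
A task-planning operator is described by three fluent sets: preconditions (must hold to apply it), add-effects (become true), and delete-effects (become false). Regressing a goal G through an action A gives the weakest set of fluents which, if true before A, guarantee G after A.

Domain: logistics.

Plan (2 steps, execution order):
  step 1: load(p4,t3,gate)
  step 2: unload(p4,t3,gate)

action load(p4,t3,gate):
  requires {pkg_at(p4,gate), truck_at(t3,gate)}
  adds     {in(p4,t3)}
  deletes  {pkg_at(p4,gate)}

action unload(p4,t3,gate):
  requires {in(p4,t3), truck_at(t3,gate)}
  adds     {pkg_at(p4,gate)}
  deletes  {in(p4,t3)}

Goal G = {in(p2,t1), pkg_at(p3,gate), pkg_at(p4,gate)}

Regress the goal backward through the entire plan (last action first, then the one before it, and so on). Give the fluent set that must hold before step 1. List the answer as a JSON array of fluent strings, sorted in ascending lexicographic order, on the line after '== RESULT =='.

Regress step by step:
  through step 2 (unload(p4,t3,gate)): drop {pkg_at(p4,gate)}, keep {in(p2,t1), pkg_at(p3,gate)}, require {in(p4,t3), truck_at(t3,gate)}
    → {in(p2,t1), in(p4,t3), pkg_at(p3,gate), truck_at(t3,gate)}
  through step 1 (load(p4,t3,gate)): drop {in(p4,t3)}, keep {in(p2,t1), pkg_at(p3,gate), truck_at(t3,gate)}, require {pkg_at(p4,gate), truck_at(t3,gate)}
    → {in(p2,t1), pkg_at(p3,gate), pkg_at(p4,gate), truck_at(t3,gate)}

== RESULT ==
["in(p2,t1)", "pkg_at(p3,gate)", "pkg_at(p4,gate)", "truck_at(t3,gate)"]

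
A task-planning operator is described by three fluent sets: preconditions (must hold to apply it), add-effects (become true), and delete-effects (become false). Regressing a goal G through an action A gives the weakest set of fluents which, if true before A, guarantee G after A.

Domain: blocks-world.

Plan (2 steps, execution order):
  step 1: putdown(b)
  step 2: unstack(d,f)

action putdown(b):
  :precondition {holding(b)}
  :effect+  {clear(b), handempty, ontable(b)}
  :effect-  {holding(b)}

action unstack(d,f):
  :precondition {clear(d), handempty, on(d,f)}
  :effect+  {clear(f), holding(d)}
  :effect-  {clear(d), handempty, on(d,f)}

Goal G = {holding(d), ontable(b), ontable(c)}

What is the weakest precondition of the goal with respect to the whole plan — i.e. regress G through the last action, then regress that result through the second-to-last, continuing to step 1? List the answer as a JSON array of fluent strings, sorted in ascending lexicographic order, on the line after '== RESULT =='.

Work backward from the goal:
  through step 2 (unstack(d,f)): drop {holding(d)}, keep {ontable(b), ontable(c)}, require {clear(d), handempty, on(d,f)}
    → {clear(d), handempty, on(d,f), ontable(b), ontable(c)}
  through step 1 (putdown(b)): drop {handempty, ontable(b)}, keep {clear(d), on(d,f), ontable(c)}, require {holding(b)}
    → {clear(d), holding(b), on(d,f), ontable(c)}

== RESULT ==
["clear(d)", "holding(b)", "on(d,f)", "ontable(c)"]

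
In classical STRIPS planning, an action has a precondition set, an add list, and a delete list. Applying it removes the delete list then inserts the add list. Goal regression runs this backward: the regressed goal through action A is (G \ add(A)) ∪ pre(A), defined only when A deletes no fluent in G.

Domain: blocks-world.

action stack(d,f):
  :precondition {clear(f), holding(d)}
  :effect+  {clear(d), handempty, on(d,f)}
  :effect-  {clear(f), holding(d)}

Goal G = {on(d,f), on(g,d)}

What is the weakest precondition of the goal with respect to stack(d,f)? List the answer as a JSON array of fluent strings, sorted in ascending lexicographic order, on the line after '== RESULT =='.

Compute (G \ add) ∪ pre:
  G ∩ del = {}  (empty — regression defined)
  G \ add = {on(d,f), on(g,d)} \ {clear(d), handempty, on(d,f)} = {on(g,d)}
  ∪ pre   = {on(g,d)} ∪ {clear(f), holding(d)}
          = {clear(f), holding(d), on(g,d)}

== RESULT ==
["clear(f)", "holding(d)", "on(g,d)"]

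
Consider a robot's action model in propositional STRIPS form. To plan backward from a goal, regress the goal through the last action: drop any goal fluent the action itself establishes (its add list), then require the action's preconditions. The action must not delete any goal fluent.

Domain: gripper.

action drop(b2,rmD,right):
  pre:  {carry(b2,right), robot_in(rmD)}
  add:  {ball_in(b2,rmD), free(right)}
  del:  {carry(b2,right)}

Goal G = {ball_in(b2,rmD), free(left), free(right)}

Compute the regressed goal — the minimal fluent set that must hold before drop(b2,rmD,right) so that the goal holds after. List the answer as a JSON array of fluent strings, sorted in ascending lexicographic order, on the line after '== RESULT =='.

Compute (G \ add) ∪ pre:
  G ∩ del = {}  (empty — regression defined)
  G \ add = {ball_in(b2,rmD), free(left), free(right)} \ {ball_in(b2,rmD), free(right)} = {free(left)}
  ∪ pre   = {free(left)} ∪ {carry(b2,right), robot_in(rmD)}
          = {carry(b2,right), free(left), robot_in(rmD)}

== RESULT ==
["carry(b2,right)", "free(left)", "robot_in(rmD)"]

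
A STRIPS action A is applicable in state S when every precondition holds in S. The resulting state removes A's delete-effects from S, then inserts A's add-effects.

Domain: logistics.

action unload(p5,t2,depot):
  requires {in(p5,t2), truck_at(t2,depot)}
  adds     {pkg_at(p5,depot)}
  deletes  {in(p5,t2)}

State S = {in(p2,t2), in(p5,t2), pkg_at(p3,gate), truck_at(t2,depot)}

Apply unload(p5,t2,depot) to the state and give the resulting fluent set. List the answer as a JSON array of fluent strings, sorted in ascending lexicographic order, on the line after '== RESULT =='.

Progress:
  pre ⊆ S: {in(p5,t2), truck_at(t2,depot)} ⊆ S  — applicable
  S \ del = {in(p2,t2), pkg_at(p3,gate), truck_at(t2,depot)}
  ∪ add   = {in(p2,t2), pkg_at(p3,gate), pkg_at(p5,depot), truck_at(t2,depot)}

== RESULT ==
["in(p2,t2)", "pkg_at(p3,gate)", "pkg_at(p5,depot)", "truck_at(t2,depot)"]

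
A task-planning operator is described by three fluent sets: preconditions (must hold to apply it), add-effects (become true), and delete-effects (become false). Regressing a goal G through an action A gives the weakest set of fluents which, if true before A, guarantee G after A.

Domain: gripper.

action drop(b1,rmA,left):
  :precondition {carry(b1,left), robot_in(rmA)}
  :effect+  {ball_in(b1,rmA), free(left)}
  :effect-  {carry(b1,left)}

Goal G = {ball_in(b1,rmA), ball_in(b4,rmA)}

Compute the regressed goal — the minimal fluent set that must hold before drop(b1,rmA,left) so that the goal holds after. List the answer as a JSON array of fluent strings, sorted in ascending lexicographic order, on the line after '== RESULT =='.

Compute (G \ add) ∪ pre:
  G ∩ del = {}  (empty — regression defined)
  G \ add = {ball_in(b1,rmA), ball_in(b4,rmA)} \ {ball_in(b1,rmA), free(left)} = {ball_in(b4,rmA)}
  ∪ pre   = {ball_in(b4,rmA)} ∪ {carry(b1,left), robot_in(rmA)}
          = {ball_in(b4,rmA), carry(b1,left), robot_in(rmA)}

== RESULT ==
["ball_in(b4,rmA)", "carry(b1,left)", "robot_in(rmA)"]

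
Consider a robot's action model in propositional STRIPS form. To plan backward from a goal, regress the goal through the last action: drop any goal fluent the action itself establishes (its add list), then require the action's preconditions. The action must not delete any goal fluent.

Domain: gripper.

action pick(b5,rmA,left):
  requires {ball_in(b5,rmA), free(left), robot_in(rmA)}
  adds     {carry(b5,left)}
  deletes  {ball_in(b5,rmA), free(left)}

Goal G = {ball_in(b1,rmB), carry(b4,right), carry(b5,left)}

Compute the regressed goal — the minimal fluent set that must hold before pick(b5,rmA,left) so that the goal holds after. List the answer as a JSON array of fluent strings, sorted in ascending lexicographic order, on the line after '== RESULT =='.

Compute (G \ add) ∪ pre:
  G ∩ del = {}  (empty — regression defined)
  G \ add = {ball_in(b1,rmB), carry(b4,right), carry(b5,left)} \ {carry(b5,left)} = {ball_in(b1,rmB), carry(b4,right)}
  ∪ pre   = {ball_in(b1,rmB), carry(b4,right)} ∪ {ball_in(b5,rmA), free(left), robot_in(rmA)}
          = {ball_in(b1,rmB), ball_in(b5,rmA), carry(b4,right), free(left), robot_in(rmA)}

== RESULT ==
["ball_in(b1,rmB)", "ball_in(b5,rmA)", "carry(b4,right)", "free(left)", "robot_in(rmA)"]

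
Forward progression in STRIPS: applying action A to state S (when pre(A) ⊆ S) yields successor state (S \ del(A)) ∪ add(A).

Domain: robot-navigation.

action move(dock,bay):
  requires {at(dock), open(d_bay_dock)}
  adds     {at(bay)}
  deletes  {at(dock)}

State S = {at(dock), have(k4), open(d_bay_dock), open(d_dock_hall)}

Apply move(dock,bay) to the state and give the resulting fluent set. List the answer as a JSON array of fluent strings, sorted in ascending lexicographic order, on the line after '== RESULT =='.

Progress:
  pre ⊆ S: {at(dock), open(d_bay_dock)} ⊆ S  — applicable
  S \ del = {have(k4), open(d_bay_dock), open(d_dock_hall)}
  ∪ add   = {at(bay), have(k4), open(d_bay_dock), open(d_dock_hall)}

== RESULT ==
["at(bay)", "have(k4)", "open(d_bay_dock)", "open(d_dock_hall)"]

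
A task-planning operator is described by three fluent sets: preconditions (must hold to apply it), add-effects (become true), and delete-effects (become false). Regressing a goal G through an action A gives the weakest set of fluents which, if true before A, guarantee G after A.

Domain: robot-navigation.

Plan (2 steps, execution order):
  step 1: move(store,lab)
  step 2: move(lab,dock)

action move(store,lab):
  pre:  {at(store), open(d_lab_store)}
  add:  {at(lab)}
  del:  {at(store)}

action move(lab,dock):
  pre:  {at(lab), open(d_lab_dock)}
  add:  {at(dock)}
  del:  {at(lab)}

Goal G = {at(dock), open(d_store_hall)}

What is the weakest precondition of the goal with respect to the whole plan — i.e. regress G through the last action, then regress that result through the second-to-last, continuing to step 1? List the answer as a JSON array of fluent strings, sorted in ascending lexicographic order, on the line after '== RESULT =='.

Regress step by step:
  through step 2 (move(lab,dock)): drop {at(dock)}, keep {open(d_store_hall)}, require {at(lab), open(d_lab_dock)}
    → {at(lab), open(d_lab_dock), open(d_store_hall)}
  through step 1 (move(store,lab)): drop {at(lab)}, keep {open(d_lab_dock), open(d_store_hall)}, require {at(store), open(d_lab_store)}
    → {at(store), open(d_lab_dock), open(d_lab_store), open(d_store_hall)}

== RESULT ==
["at(store)", "open(d_lab_dock)", "open(d_lab_store)", "open(d_store_hall)"]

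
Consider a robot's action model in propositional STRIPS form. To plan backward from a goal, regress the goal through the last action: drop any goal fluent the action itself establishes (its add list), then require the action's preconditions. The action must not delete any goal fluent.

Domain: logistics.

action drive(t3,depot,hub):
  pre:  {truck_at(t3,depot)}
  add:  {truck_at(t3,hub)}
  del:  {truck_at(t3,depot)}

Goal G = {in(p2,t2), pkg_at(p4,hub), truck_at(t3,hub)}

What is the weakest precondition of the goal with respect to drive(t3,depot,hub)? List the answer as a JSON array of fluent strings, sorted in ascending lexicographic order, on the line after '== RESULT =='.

Regress:
  G ∩ del = {}  (empty — regression defined)
  G \ add = {in(p2,t2), pkg_at(p4,hub), truck_at(t3,hub)} \ {truck_at(t3,hub)} = {in(p2,t2), pkg_at(p4,hub)}
  ∪ pre   = {in(p2,t2), pkg_at(p4,hub)} ∪ {truck_at(t3,depot)}
          = {in(p2,t2), pkg_at(p4,hub), truck_at(t3,depot)}

== RESULT ==
["in(p2,t2)", "pkg_at(p4,hub)", "truck_at(t3,depot)"]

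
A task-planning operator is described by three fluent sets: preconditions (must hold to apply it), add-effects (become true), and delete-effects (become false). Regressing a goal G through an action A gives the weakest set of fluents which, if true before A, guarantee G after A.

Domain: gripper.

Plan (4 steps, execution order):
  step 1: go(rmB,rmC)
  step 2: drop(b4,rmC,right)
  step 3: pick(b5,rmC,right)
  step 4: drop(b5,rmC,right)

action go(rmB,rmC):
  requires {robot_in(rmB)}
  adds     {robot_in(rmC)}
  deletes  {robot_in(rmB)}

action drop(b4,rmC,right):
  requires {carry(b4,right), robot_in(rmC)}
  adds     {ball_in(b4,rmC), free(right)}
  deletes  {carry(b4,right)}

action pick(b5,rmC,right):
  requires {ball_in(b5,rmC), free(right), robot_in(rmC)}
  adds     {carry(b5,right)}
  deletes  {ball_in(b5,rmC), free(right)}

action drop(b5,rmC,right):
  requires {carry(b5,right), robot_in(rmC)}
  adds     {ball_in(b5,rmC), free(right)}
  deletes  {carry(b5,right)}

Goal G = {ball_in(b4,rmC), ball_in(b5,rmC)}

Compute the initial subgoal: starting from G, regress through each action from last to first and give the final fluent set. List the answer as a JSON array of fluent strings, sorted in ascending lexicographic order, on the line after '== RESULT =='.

Work backward from the goal:
  through step 4 (drop(b5,rmC,right)): drop {ball_in(b5,rmC)}, keep {ball_in(b4,rmC)}, require {carry(b5,right), robot_in(rmC)}
    → {ball_in(b4,rmC), carry(b5,right), robot_in(rmC)}
  through step 3 (pick(b5,rmC,right)): drop {carry(b5,right)}, keep {ball_in(b4,rmC), robot_in(rmC)}, require {ball_in(b5,rmC), free(right), robot_in(rmC)}
    → {ball_in(b4,rmC), ball_in(b5,rmC), free(right), robot_in(rmC)}
  through step 2 (drop(b4,rmC,right)): drop {ball_in(b4,rmC), free(right)}, keep {ball_in(b5,rmC), robot_in(rmC)}, require {carry(b4,right), robot_in(rmC)}
    → {ball_in(b5,rmC), carry(b4,right), robot_in(rmC)}
  through step 1 (go(rmB,rmC)): drop {robot_in(rmC)}, keep {ball_in(b5,rmC), carry(b4,right)}, require {robot_in(rmB)}
    → {ball_in(b5,rmC), carry(b4,right), robot_in(rmB)}

== RESULT ==
["ball_in(b5,rmC)", "carry(b4,right)", "robot_in(rmB)"]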